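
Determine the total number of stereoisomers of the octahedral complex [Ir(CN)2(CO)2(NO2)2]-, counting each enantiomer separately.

6

Working through the distinct placements yields 5 geometric isomers: CN trans, CO trans, NO2 trans; CN trans, CO cis, NO2 cis; CN cis, CO cis, NO2 trans; CN cis, CO cis, NO2 cis (chiral); CN cis, CO trans, NO2 cis.
One of these lacks any improper symmetry element and so occurs as an enantiomeric pair, giving 5 + 1 = 6 stereoisomers in total.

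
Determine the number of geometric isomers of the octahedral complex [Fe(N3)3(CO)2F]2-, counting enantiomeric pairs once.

3

Systematic placement gives 3 geometric isomers: N3 mer, CO trans; N3 mer, CO cis; N3 fac, CO cis.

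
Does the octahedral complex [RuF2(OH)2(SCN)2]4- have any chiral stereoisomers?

An octahedron has six vertices in three trans pairs; every non-trans pair is cis.
The distinct arrangements are (5 in all): F trans, OH trans, SCN trans; F trans, OH cis, SCN cis; F cis, OH cis, SCN trans; F cis, OH cis, SCN cis (chiral); F cis, OH trans, SCN cis.
One of these lacks any improper symmetry element and so occurs as an enantiomeric pair, giving 5 + 1 = 6 stereoisomers in total.

yes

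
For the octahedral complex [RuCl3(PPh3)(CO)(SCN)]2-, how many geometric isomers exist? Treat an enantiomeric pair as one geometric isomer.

Systematic placement gives 4 geometric isomers: Cl mer (3 arrangements); Cl fac (chiral).

4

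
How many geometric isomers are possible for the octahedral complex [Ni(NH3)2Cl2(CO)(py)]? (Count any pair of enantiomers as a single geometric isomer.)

6

In an octahedral complex each vertex has one trans partner and four cis neighbours.
The distinct arrangements are (6 in all): NH3 cis, Cl cis (3 arrangements, 2 chiral); NH3 trans, Cl cis; NH3 cis, Cl trans; NH3 trans, Cl trans.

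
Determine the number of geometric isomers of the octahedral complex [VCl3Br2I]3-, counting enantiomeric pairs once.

3

Working through the distinct placements yields 3 geometric isomers: Cl mer, Br trans; Cl fac, Br cis; Cl mer, Br cis.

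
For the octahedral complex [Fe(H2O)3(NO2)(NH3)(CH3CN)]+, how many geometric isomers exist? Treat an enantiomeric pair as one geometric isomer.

4

In an octahedral complex each vertex has one trans partner and four cis neighbours.
The distinct arrangements are (4 in all): H2O mer (3 arrangements); H2O fac (chiral).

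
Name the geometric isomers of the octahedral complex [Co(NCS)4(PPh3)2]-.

The six octahedral sites form three mutually perpendicular trans pairs.
Working through the distinct placements yields 2 geometric isomers: PPh3 trans; PPh3 cis.

cis and trans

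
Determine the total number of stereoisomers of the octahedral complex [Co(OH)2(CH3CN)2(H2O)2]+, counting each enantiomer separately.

In an octahedral complex each vertex has one trans partner and four cis neighbours.
There are 5 geometric isomers: OH trans, CH3CN trans, H2O trans; OH cis, CH3CN trans, H2O cis; OH trans, CH3CN cis, H2O cis; OH cis, CH3CN cis, H2O cis (chiral); OH cis, CH3CN cis, H2O trans.
One of these lacks any improper symmetry element and so occurs as an enantiomeric pair, giving 5 + 1 = 6 stereoisomers in total.

6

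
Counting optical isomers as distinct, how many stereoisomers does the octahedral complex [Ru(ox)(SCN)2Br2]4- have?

Each ox is bidentate and must span two cis positions.
Working through the distinct placements yields 3 geometric isomers: SCN cis, Br trans; SCN cis, Br cis (chiral); SCN trans, Br cis.
One of these lacks any improper symmetry element and so occurs as an enantiomeric pair, giving 3 + 1 = 4 stereoisomers in total.

4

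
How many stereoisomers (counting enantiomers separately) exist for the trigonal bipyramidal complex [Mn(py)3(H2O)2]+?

3

There are 3 geometric isomers: H2O both axial; H2O one axial, one equatorial; H2O both equatorial.
Each arrangement has an internal mirror plane or centre of symmetry, so none is chiral.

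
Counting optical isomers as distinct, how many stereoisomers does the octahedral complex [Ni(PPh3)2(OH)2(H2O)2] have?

6

An octahedron has six vertices in three trans pairs; every non-trans pair is cis.
Working through the distinct placements yields 5 geometric isomers: PPh3 trans, OH trans, H2O trans; PPh3 cis, OH cis, H2O trans; PPh3 trans, OH cis, H2O cis; PPh3 cis, OH cis, H2O cis (chiral); PPh3 cis, OH trans, H2O cis.
One of these lacks any improper symmetry element and so occurs as an enantiomeric pair, giving 5 + 1 = 6 stereoisomers in total.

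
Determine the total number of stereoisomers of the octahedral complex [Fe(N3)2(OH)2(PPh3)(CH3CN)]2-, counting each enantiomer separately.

An octahedron has six vertices in three trans pairs; every non-trans pair is cis.
Systematic placement gives 6 geometric isomers: N3 cis, OH cis (3 arrangements, 2 chiral); N3 cis, OH trans; N3 trans, OH cis; N3 trans, OH trans.
Of these, 2 lack any improper symmetry element and so occur as enantiomeric pairs, giving 6 + 2 = 8 stereoisomers in total.

8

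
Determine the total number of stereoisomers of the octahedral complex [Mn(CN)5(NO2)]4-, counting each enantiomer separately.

In an octahedral complex each vertex has one trans partner and four cis neighbours.
Only one geometric arrangement is possible.

1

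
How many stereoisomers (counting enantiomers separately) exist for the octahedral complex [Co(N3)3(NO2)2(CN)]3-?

Working through the distinct placements yields 3 geometric isomers: N3 mer, NO2 trans; N3 fac, NO2 cis; N3 mer, NO2 cis.
Each arrangement has an internal mirror plane or centre of symmetry, so none is chiral.

3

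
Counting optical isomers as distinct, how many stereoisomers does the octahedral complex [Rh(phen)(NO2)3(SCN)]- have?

In an octahedral complex each vertex has one trans partner and four cis neighbours.
Each phen is bidentate and must span two cis positions.
There are 2 geometric isomers: NO2 mer; NO2 fac.
Each arrangement has an internal mirror plane or centre of symmetry, so none is chiral.

2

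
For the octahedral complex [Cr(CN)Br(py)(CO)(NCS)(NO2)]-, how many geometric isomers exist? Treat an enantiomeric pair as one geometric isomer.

The six octahedral sites form three mutually perpendicular trans pairs.
Placing the ligands in turn and identifying arrangements related by rotation or reflection leaves 15 distinct geometric isomers.

15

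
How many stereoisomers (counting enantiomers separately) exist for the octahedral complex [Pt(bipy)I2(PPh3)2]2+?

Each bipy is bidentate and must span two cis positions.
There are 3 geometric isomers: I trans, PPh3 cis; I cis, PPh3 cis (chiral); I cis, PPh3 trans.
One of these lacks any improper symmetry element and so occurs as an enantiomeric pair, giving 3 + 1 = 4 stereoisomers in total.

4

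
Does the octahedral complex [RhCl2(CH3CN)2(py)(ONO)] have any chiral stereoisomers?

yes

The six octahedral sites form three mutually perpendicular trans pairs.
There are 6 geometric isomers: Cl trans, CH3CN trans; Cl cis, CH3CN trans; Cl cis, CH3CN cis (3 arrangements, 2 chiral); Cl trans, CH3CN cis.
Of these, 2 lack any improper symmetry element and so occur as enantiomeric pairs, giving 6 + 2 = 8 stereoisomers in total.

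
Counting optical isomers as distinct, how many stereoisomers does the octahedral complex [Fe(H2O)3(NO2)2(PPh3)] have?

3

In an octahedral complex each vertex has one trans partner and four cis neighbours.
Systematic placement gives 3 geometric isomers: H2O mer, NO2 cis; H2O mer, NO2 trans; H2O fac, NO2 cis.
Each arrangement has an internal mirror plane or centre of symmetry, so none is chiral.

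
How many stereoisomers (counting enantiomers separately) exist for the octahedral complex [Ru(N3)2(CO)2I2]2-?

The six octahedral sites form three mutually perpendicular trans pairs.
Working through the distinct placements yields 5 geometric isomers: N3 trans, CO trans, I trans; N3 cis, CO trans, I cis; N3 trans, CO cis, I cis; N3 cis, CO cis, I cis (chiral); N3 cis, CO cis, I trans.
One of these lacks any improper symmetry element and so occurs as an enantiomeric pair, giving 5 + 1 = 6 stereoisomers in total.

6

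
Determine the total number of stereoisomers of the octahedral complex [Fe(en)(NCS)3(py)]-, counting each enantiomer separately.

An octahedron has six vertices in three trans pairs; every non-trans pair is cis.
Each en is bidentate and must span two cis positions.
The distinct arrangements are (2 in all): NCS mer; NCS fac.
Each arrangement has an internal mirror plane or centre of symmetry, so none is chiral.

2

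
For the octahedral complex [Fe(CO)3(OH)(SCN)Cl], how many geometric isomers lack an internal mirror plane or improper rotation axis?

An octahedron has six vertices in three trans pairs; every non-trans pair is cis.
Working through the distinct placements yields 4 geometric isomers: CO mer (3 arrangements); CO fac (chiral).
One of these lacks any improper symmetry element and so occurs as an enantiomeric pair, giving 4 + 1 = 5 stereoisomers in total.

1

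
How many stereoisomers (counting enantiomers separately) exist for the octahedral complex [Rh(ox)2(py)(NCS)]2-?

The six octahedral sites form three mutually perpendicular trans pairs.
Each ox is bidentate and must span two cis positions.
There are 2 geometric isomers: py and NCS mutually cis (chiral); py and NCS mutually trans.
One of these lacks any improper symmetry element and so occurs as an enantiomeric pair, giving 2 + 1 = 3 stereoisomers in total.

3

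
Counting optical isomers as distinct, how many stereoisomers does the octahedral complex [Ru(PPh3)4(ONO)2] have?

An octahedron has six vertices in three trans pairs; every non-trans pair is cis.
There are 2 geometric isomers: ONO trans; ONO cis.
Each arrangement has an internal mirror plane or centre of symmetry, so none is chiral.

2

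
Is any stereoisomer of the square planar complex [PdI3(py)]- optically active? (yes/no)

no

In a square planar complex each vertex has one trans partner and two cis neighbours.
Only one geometric arrangement is possible.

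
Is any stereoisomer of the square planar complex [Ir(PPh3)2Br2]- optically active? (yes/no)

no

A square has two trans pairs of vertices; adjacent vertices are cis.
There are 2 geometric isomers: PPh3 cis; PPh3 trans.
Each arrangement has an internal mirror plane or centre of symmetry, so none is chiral.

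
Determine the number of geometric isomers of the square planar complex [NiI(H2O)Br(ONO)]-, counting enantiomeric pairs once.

3

Systematic placement gives 3 geometric isomers: (Br/I trans, H2O/ONO trans); (Br/ONO trans, H2O/I trans); (Br/H2O trans, I/ONO trans).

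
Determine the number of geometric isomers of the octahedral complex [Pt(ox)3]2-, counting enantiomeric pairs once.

1

In an octahedral complex each vertex has one trans partner and four cis neighbours.
Each ox is bidentate and must span two cis positions.
Only one geometric arrangement is possible; it has no improper symmetry element, so it exists as a pair of enantiomers (2 stereoisomers).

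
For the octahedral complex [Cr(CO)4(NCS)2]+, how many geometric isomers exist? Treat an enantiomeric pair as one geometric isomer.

2

An octahedron has six vertices in three trans pairs; every non-trans pair is cis.
The distinct arrangements are (2 in all): NCS trans; NCS cis.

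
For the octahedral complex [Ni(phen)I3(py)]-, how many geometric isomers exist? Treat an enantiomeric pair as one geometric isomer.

2

Each phen is bidentate and must span two cis positions.
Working through the distinct placements yields 2 geometric isomers: I mer; I fac.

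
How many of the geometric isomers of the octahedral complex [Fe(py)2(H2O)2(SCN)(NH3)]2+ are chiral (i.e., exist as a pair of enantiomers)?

2

There are 6 geometric isomers: py trans, H2O trans; py cis, H2O trans; py trans, H2O cis; py cis, H2O cis (3 arrangements, 2 chiral).
Of these, 2 lack any improper symmetry element and so occur as enantiomeric pairs, giving 6 + 2 = 8 stereoisomers in total.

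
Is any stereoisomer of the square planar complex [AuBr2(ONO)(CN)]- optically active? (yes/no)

Systematic placement gives 2 geometric isomers: Br cis; Br trans.
Each arrangement has an internal mirror plane or centre of symmetry, so none is chiral.

no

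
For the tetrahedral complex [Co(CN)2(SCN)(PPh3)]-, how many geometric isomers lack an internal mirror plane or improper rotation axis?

Only one geometric arrangement is possible.

0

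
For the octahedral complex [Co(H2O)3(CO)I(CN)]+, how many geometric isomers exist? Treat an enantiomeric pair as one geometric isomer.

4

The distinct arrangements are (4 in all): H2O mer (3 arrangements); H2O fac (chiral).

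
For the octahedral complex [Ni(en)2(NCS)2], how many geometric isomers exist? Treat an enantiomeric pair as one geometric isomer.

In an octahedral complex each vertex has one trans partner and four cis neighbours.
Each en is bidentate and must span two cis positions.
There are 2 geometric isomers: NCS trans; NCS cis (chiral).

2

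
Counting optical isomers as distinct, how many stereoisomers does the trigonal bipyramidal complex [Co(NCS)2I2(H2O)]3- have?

6

In a trigonal bipyramid the two axial positions differ from the three equatorial ones.
Exhaustive case analysis gives 5 geometric isomers.
One of these lacks any improper symmetry element and so occurs as an enantiomeric pair, giving 5 + 1 = 6 stereoisomers in total.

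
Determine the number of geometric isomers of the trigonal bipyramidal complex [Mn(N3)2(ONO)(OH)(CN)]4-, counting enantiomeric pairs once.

In a trigonal bipyramid the two axial positions differ from the three equatorial ones.
Exhaustive case analysis gives 7 geometric isomers.

7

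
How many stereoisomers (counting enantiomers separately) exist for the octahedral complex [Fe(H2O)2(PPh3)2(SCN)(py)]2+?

8

In an octahedral complex each vertex has one trans partner and four cis neighbours.
Working through the distinct placements yields 6 geometric isomers: H2O trans, PPh3 trans; H2O trans, PPh3 cis; H2O cis, PPh3 cis (3 arrangements, 2 chiral); H2O cis, PPh3 trans.
Of these, 2 lack any improper symmetry element and so occur as enantiomeric pairs, giving 6 + 2 = 8 stereoisomers in total.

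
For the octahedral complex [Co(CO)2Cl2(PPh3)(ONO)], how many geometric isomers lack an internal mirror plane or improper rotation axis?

2

Systematic placement gives 6 geometric isomers: CO trans, Cl trans; CO trans, Cl cis; CO cis, Cl cis (3 arrangements, 2 chiral); CO cis, Cl trans.
Of these, 2 lack any improper symmetry element and so occur as enantiomeric pairs, giving 6 + 2 = 8 stereoisomers in total.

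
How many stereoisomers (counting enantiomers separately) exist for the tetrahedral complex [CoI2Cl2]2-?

All four vertices of a tetrahedron are equivalent and mutually adjacent, so cis/trans isomerism cannot arise.
Only one geometric arrangement is possible.

1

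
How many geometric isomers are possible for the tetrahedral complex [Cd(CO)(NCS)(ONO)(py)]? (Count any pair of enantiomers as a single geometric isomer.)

1

In a tetrahedral complex all four positions are equivalent and every pair of ligands is adjacent — there is no cis/trans distinction.
Only one geometric arrangement is possible; it has no improper symmetry element, so it exists as a pair of enantiomers (2 stereoisomers).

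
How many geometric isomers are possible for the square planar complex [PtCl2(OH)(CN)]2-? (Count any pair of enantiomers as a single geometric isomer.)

A square has two trans pairs of vertices; adjacent vertices are cis.
Systematic placement gives 2 geometric isomers: Cl cis; Cl trans.

2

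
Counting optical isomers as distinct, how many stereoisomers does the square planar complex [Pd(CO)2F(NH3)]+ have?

In a square planar complex each vertex has one trans partner and two cis neighbours.
There are 2 geometric isomers: CO cis; CO trans.
Each arrangement has an internal mirror plane or centre of symmetry, so none is chiral.

2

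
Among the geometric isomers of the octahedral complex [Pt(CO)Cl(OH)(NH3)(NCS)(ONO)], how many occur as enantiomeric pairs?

The six octahedral sites form three mutually perpendicular trans pairs.
Systematic enumeration (placing each ligand type in turn and discarding arrangements equivalent by rotation or reflection) gives 15 geometric isomers.
Of these, 15 lack any improper symmetry element and so occur as enantiomeric pairs, giving 15 + 15 = 30 stereoisomers in total.

15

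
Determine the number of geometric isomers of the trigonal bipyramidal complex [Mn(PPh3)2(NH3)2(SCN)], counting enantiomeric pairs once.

5

A trigonal bipyramid has two axial and three equatorial sites, which are chemically inequivalent.
Placing the ligands in turn and identifying arrangements related by rotation or reflection leaves 5 distinct geometric isomers.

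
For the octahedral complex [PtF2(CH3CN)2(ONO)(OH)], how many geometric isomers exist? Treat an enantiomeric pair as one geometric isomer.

The six octahedral sites form three mutually perpendicular trans pairs.
The distinct arrangements are (6 in all): F trans, CH3CN trans; F cis, CH3CN trans; F cis, CH3CN cis (3 arrangements, 2 chiral); F trans, CH3CN cis.

6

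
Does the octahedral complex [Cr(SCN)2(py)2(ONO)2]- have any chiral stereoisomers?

yes

In an octahedral complex each vertex has one trans partner and four cis neighbours.
The distinct arrangements are (5 in all): SCN trans, py trans, ONO trans; SCN cis, py cis, ONO trans; SCN cis, py trans, ONO cis; SCN cis, py cis, ONO cis (chiral); SCN trans, py cis, ONO cis.
One of these lacks any improper symmetry element and so occurs as an enantiomeric pair, giving 5 + 1 = 6 stereoisomers in total.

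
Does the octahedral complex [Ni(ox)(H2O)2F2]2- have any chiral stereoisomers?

An octahedron has six vertices in three trans pairs; every non-trans pair is cis.
Each ox is bidentate and must span two cis positions.
The distinct arrangements are (3 in all): H2O cis, F trans; H2O cis, F cis (chiral); H2O trans, F cis.
One of these lacks any improper symmetry element and so occurs as an enantiomeric pair, giving 3 + 1 = 4 stereoisomers in total.

yes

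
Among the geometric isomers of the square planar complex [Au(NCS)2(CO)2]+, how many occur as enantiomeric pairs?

A square has two trans pairs of vertices; adjacent vertices are cis.
The distinct arrangements are (2 in all): NCS cis; NCS trans.
Each arrangement has an internal mirror plane or centre of symmetry, so none is chiral.

0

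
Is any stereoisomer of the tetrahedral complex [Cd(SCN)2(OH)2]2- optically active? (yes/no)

In a tetrahedral complex all four positions are equivalent and every pair of ligands is adjacent — there is no cis/trans distinction.
Only one geometric arrangement is possible.

no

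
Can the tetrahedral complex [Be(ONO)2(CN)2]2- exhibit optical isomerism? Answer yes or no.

Only one geometric arrangement is possible.

no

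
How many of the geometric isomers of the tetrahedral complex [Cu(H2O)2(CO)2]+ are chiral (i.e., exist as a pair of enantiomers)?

All four vertices of a tetrahedron are equivalent and mutually adjacent, so cis/trans isomerism cannot arise.
Only one geometric arrangement is possible.

0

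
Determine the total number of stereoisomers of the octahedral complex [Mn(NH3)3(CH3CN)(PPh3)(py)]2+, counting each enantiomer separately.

An octahedron has six vertices in three trans pairs; every non-trans pair is cis.
Systematic placement gives 4 geometric isomers: NH3 mer (3 arrangements); NH3 fac (chiral).
One of these lacks any improper symmetry element and so occurs as an enantiomeric pair, giving 4 + 1 = 5 stereoisomers in total.

5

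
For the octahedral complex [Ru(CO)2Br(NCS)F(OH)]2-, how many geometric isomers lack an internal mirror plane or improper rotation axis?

In an octahedral complex each vertex has one trans partner and four cis neighbours.
Exhaustive case analysis gives 9 geometric isomers.
Of these, 6 lack any improper symmetry element and so occur as enantiomeric pairs, giving 9 + 6 = 15 stereoisomers in total.

6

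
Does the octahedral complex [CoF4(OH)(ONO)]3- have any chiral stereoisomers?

In an octahedral complex each vertex has one trans partner and four cis neighbours.
There are 2 geometric isomers: OH and ONO mutually trans; OH and ONO mutually cis.
Each arrangement has an internal mirror plane or centre of symmetry, so none is chiral.

no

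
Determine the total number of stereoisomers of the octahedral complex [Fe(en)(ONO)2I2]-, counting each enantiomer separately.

In an octahedral complex each vertex has one trans partner and four cis neighbours.
Each en is bidentate and must span two cis positions.
Working through the distinct placements yields 3 geometric isomers: ONO cis, I trans; ONO cis, I cis (chiral); ONO trans, I cis.
One of these lacks any improper symmetry element and so occurs as an enantiomeric pair, giving 3 + 1 = 4 stereoisomers in total.

4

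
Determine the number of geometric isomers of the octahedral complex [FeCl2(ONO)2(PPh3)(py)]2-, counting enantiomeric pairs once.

6

In an octahedral complex each vertex has one trans partner and four cis neighbours.
There are 6 geometric isomers: Cl trans, ONO trans; Cl trans, ONO cis; Cl cis, ONO cis (3 arrangements, 2 chiral); Cl cis, ONO trans.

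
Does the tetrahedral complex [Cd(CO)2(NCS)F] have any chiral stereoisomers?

no

In a tetrahedral complex all four positions are equivalent and every pair of ligands is adjacent — there is no cis/trans distinction.
Only one geometric arrangement is possible.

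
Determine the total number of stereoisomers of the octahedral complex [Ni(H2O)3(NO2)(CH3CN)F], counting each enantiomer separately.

5

In an octahedral complex each vertex has one trans partner and four cis neighbours.
The distinct arrangements are (4 in all): H2O mer (3 arrangements); H2O fac (chiral).
One of these lacks any improper symmetry element and so occurs as an enantiomeric pair, giving 4 + 1 = 5 stereoisomers in total.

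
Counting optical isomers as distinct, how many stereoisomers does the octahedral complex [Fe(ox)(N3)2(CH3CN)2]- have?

4

Each ox is bidentate and must span two cis positions.
Systematic placement gives 3 geometric isomers: N3 cis, CH3CN trans; N3 cis, CH3CN cis (chiral); N3 trans, CH3CN cis.
One of these lacks any improper symmetry element and so occurs as an enantiomeric pair, giving 3 + 1 = 4 stereoisomers in total.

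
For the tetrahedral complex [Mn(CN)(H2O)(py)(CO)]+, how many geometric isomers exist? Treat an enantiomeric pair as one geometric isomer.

All four vertices of a tetrahedron are equivalent and mutually adjacent, so cis/trans isomerism cannot arise.
Only one geometric arrangement is possible; it has no improper symmetry element, so it exists as a pair of enantiomers (2 stereoisomers).

1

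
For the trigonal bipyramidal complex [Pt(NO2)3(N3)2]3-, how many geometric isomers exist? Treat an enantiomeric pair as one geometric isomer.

A trigonal bipyramid has two axial and three equatorial sites, which are chemically inequivalent.
There are 3 geometric isomers: N3 both axial; N3 one axial, one equatorial; N3 both equatorial.

3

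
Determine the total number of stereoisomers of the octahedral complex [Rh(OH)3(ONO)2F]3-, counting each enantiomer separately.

3

An octahedron has six vertices in three trans pairs; every non-trans pair is cis.
Systematic placement gives 3 geometric isomers: OH mer, ONO trans; OH fac, ONO cis; OH mer, ONO cis.
Each arrangement has an internal mirror plane or centre of symmetry, so none is chiral.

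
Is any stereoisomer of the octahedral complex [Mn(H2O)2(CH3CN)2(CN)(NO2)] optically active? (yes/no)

yes

In an octahedral complex each vertex has one trans partner and four cis neighbours.
The distinct arrangements are (6 in all): H2O cis, CH3CN trans; H2O trans, CH3CN trans; H2O cis, CH3CN cis (3 arrangements, 2 chiral); H2O trans, CH3CN cis.
Of these, 2 lack any improper symmetry element and so occur as enantiomeric pairs, giving 6 + 2 = 8 stereoisomers in total.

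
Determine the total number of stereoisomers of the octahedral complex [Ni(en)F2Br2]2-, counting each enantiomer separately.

In an octahedral complex each vertex has one trans partner and four cis neighbours.
Each en is bidentate and must span two cis positions.
The distinct arrangements are (3 in all): F cis, Br trans; F cis, Br cis (chiral); F trans, Br cis.
One of these lacks any improper symmetry element and so occurs as an enantiomeric pair, giving 3 + 1 = 4 stereoisomers in total.

4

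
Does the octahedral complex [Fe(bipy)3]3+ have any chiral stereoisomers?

The six octahedral sites form three mutually perpendicular trans pairs.
Each bipy is bidentate and must span two cis positions.
Only one geometric arrangement is possible; it has no improper symmetry element, so it exists as a pair of enantiomers (2 stereoisomers).

yes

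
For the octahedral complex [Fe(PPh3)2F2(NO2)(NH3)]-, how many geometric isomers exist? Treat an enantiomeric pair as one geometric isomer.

The six octahedral sites form three mutually perpendicular trans pairs.
Systematic placement gives 6 geometric isomers: PPh3 trans, F trans; PPh3 cis, F trans; PPh3 trans, F cis; PPh3 cis, F cis (3 arrangements, 2 chiral).

6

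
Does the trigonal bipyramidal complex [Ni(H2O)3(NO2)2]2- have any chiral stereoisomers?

A trigonal bipyramid has two axial and three equatorial sites, which are chemically inequivalent.
There are 3 geometric isomers: NO2 both equatorial; NO2 one axial, one equatorial; NO2 both axial.
Each arrangement has an internal mirror plane or centre of symmetry, so none is chiral.

no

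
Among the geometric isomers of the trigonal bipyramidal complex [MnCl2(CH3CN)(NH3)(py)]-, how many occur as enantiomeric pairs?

Placing the ligands in turn and identifying arrangements related by rotation or reflection leaves 7 distinct geometric isomers.
Of these, 3 lack any improper symmetry element and so occur as enantiomeric pairs, giving 7 + 3 = 10 stereoisomers in total.

3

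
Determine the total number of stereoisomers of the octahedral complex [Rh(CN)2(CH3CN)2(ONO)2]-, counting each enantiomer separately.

In an octahedral complex each vertex has one trans partner and four cis neighbours.
Systematic placement gives 5 geometric isomers: CN trans, CH3CN trans, ONO trans; CN cis, CH3CN trans, ONO cis; CN cis, CH3CN cis, ONO trans; CN cis, CH3CN cis, ONO cis (chiral); CN trans, CH3CN cis, ONO cis.
One of these lacks any improper symmetry element and so occurs as an enantiomeric pair, giving 5 + 1 = 6 stereoisomers in total.

6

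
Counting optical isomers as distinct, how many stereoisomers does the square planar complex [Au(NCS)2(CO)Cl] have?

A square has two trans pairs of vertices; adjacent vertices are cis.
There are 2 geometric isomers: NCS cis; NCS trans.
Each arrangement has an internal mirror plane or centre of symmetry, so none is chiral.

2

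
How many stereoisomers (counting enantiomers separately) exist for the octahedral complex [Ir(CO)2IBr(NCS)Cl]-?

15

Systematic enumeration (placing each ligand type in turn and discarding arrangements equivalent by rotation or reflection) gives 9 geometric isomers.
Of these, 6 lack any improper symmetry element and so occur as enantiomeric pairs, giving 9 + 6 = 15 stereoisomers in total.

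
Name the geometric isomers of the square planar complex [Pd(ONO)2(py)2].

cis and trans

In a square planar complex each vertex has one trans partner and two cis neighbours.
Working through the distinct placements yields 2 geometric isomers: ONO cis; ONO trans.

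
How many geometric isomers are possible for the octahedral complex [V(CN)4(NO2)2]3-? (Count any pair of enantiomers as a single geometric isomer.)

2

In an octahedral complex each vertex has one trans partner and four cis neighbours.
There are 2 geometric isomers: NO2 trans; NO2 cis.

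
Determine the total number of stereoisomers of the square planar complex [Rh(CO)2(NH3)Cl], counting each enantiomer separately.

A square has two trans pairs of vertices; adjacent vertices are cis.
Systematic placement gives 2 geometric isomers: CO cis; CO trans.
Each arrangement has an internal mirror plane or centre of symmetry, so none is chiral.

2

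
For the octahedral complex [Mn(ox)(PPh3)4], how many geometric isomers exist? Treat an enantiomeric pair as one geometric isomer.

1

Each ox is bidentate and must span two cis positions.
Only one geometric arrangement is possible.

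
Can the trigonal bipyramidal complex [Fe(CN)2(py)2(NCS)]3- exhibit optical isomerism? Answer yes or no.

yes

In a trigonal bipyramid the two axial positions differ from the three equatorial ones.
Exhaustive case analysis gives 5 geometric isomers.
One of these lacks any improper symmetry element and so occurs as an enantiomeric pair, giving 5 + 1 = 6 stereoisomers in total.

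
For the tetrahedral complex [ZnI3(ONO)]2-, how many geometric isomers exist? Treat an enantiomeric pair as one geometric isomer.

1

In a tetrahedral complex all four positions are equivalent and every pair of ligands is adjacent — there is no cis/trans distinction.
Only one geometric arrangement is possible.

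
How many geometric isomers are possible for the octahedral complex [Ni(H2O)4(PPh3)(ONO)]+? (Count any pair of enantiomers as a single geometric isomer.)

2

The six octahedral sites form three mutually perpendicular trans pairs.
Working through the distinct placements yields 2 geometric isomers: PPh3 and ONO mutually trans; PPh3 and ONO mutually cis.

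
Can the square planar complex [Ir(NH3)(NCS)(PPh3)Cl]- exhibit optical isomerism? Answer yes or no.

no

Systematic placement gives 3 geometric isomers: (Cl/NH3 trans, NCS/PPh3 trans); (Cl/PPh3 trans, NCS/NH3 trans); (Cl/NCS trans, NH3/PPh3 trans).
Each arrangement has an internal mirror plane or centre of symmetry, so none is chiral.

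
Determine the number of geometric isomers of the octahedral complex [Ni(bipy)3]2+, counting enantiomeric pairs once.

An octahedron has six vertices in three trans pairs; every non-trans pair is cis.
Each bipy is bidentate and must span two cis positions.
Only one geometric arrangement is possible; it has no improper symmetry element, so it exists as a pair of enantiomers (2 stereoisomers).

1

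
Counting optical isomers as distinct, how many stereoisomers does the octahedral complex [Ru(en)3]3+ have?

An octahedron has six vertices in three trans pairs; every non-trans pair is cis.
Each en is bidentate and must span two cis positions.
Only one geometric arrangement is possible; it has no improper symmetry element, so it exists as a pair of enantiomers (2 stereoisomers).

2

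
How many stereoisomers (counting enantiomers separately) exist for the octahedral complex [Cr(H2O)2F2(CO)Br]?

8

An octahedron has six vertices in three trans pairs; every non-trans pair is cis.
Working through the distinct placements yields 6 geometric isomers: H2O trans, F trans; H2O cis, F cis (3 arrangements, 2 chiral); H2O trans, F cis; H2O cis, F trans.
Of these, 2 lack any improper symmetry element and so occur as enantiomeric pairs, giving 6 + 2 = 8 stereoisomers in total.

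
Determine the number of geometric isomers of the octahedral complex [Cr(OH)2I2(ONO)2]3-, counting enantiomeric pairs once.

5

An octahedron has six vertices in three trans pairs; every non-trans pair is cis.
There are 5 geometric isomers: OH trans, I trans, ONO trans; OH cis, I trans, ONO cis; OH cis, I cis, ONO trans; OH cis, I cis, ONO cis (chiral); OH trans, I cis, ONO cis.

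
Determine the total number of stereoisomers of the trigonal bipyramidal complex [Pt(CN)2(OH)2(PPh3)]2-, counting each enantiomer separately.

6

In a trigonal bipyramid the two axial positions differ from the three equatorial ones.
Exhaustive case analysis gives 5 geometric isomers.
One of these lacks any improper symmetry element and so occurs as an enantiomeric pair, giving 5 + 1 = 6 stereoisomers in total.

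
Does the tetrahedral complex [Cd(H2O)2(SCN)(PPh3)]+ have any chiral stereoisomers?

Only one geometric arrangement is possible.

no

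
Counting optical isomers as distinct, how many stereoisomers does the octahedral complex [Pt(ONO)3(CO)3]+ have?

2

The six octahedral sites form three mutually perpendicular trans pairs.
Systematic placement gives 2 geometric isomers: ONO mer; ONO fac.
Each arrangement has an internal mirror plane or centre of symmetry, so none is chiral.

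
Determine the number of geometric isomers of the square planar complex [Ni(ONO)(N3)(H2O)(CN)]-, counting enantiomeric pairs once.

A square has two trans pairs of vertices; adjacent vertices are cis.
There are 3 geometric isomers: (CN/N3 trans, H2O/ONO trans); (CN/ONO trans, H2O/N3 trans); (CN/H2O trans, N3/ONO trans).

3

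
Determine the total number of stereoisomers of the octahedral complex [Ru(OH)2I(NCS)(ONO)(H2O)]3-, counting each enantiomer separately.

Systematic enumeration (placing each ligand type in turn and discarding arrangements equivalent by rotation or reflection) gives 9 geometric isomers.
Of these, 6 lack any improper symmetry element and so occur as enantiomeric pairs, giving 9 + 6 = 15 stereoisomers in total.

15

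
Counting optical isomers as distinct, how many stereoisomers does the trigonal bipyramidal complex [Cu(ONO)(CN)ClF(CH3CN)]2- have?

Placing the ligands in turn and identifying arrangements related by rotation or reflection leaves 10 distinct geometric isomers.
Of these, 10 lack any improper symmetry element and so occur as enantiomeric pairs, giving 10 + 10 = 20 stereoisomers in total.

20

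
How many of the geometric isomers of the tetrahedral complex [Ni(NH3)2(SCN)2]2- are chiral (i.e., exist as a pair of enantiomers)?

0

In a tetrahedral complex all four positions are equivalent and every pair of ligands is adjacent — there is no cis/trans distinction.
Only one geometric arrangement is possible.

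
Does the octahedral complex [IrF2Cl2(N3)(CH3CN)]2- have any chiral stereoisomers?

The six octahedral sites form three mutually perpendicular trans pairs.
There are 6 geometric isomers: F cis, Cl cis (3 arrangements, 2 chiral); F trans, Cl cis; F cis, Cl trans; F trans, Cl trans.
Of these, 2 lack any improper symmetry element and so occur as enantiomeric pairs, giving 6 + 2 = 8 stereoisomers in total.

yes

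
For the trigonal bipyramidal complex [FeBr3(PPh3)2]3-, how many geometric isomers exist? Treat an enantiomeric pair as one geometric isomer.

A trigonal bipyramid has two axial and three equatorial sites, which are chemically inequivalent.
The distinct arrangements are (3 in all): PPh3 both equatorial; PPh3 one axial, one equatorial; PPh3 both axial.

3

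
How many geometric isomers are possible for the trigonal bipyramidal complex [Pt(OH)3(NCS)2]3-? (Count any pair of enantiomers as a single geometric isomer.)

3

There are 3 geometric isomers: NCS both axial; NCS one axial, one equatorial; NCS both equatorial.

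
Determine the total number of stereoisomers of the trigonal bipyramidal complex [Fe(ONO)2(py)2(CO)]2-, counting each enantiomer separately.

6

In a trigonal bipyramid the two axial positions differ from the three equatorial ones.
Exhaustive case analysis gives 5 geometric isomers.
One of these lacks any improper symmetry element and so occurs as an enantiomeric pair, giving 5 + 1 = 6 stereoisomers in total.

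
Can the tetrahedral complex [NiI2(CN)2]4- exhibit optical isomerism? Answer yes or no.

no

All four vertices of a tetrahedron are equivalent and mutually adjacent, so cis/trans isomerism cannot arise.
Only one geometric arrangement is possible.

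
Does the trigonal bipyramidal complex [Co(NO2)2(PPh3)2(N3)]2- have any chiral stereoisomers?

yes

A trigonal bipyramid has two axial and three equatorial sites, which are chemically inequivalent.
Placing the ligands in turn and identifying arrangements related by rotation or reflection leaves 5 distinct geometric isomers.
One of these lacks any improper symmetry element and so occurs as an enantiomeric pair, giving 5 + 1 = 6 stereoisomers in total.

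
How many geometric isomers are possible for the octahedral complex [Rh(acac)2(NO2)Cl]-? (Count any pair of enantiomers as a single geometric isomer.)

Each acac is bidentate and must span two cis positions.
Systematic placement gives 2 geometric isomers: NO2 and Cl mutually trans; NO2 and Cl mutually cis (chiral).

2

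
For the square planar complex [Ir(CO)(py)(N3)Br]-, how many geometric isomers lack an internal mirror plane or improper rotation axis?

In a square planar complex each vertex has one trans partner and two cis neighbours.
Working through the distinct placements yields 3 geometric isomers: (Br/N3 trans, CO/py trans); (Br/py trans, CO/N3 trans); (Br/CO trans, N3/py trans).
Each arrangement has an internal mirror plane or centre of symmetry, so none is chiral.

0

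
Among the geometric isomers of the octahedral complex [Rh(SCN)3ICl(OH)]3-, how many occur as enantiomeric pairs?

An octahedron has six vertices in three trans pairs; every non-trans pair is cis.
Working through the distinct placements yields 4 geometric isomers: SCN mer (3 arrangements); SCN fac (chiral).
One of these lacks any improper symmetry element and so occurs as an enantiomeric pair, giving 4 + 1 = 5 stereoisomers in total.

1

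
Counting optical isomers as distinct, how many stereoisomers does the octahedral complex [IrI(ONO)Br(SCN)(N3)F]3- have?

An octahedron has six vertices in three trans pairs; every non-trans pair is cis.
Exhaustive case analysis gives 15 geometric isomers.
Of these, 15 lack any improper symmetry element and so occur as enantiomeric pairs, giving 15 + 15 = 30 stereoisomers in total.

30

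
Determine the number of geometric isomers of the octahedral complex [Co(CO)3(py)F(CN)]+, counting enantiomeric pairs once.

An octahedron has six vertices in three trans pairs; every non-trans pair is cis.
Systematic placement gives 4 geometric isomers: CO mer (3 arrangements); CO fac (chiral).

4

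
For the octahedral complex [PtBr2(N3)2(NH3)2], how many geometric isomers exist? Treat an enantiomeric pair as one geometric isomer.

In an octahedral complex each vertex has one trans partner and four cis neighbours.
Systematic placement gives 5 geometric isomers: Br trans, N3 trans, NH3 trans; Br trans, N3 cis, NH3 cis; Br cis, N3 cis, NH3 trans; Br cis, N3 cis, NH3 cis (chiral); Br cis, N3 trans, NH3 cis.

5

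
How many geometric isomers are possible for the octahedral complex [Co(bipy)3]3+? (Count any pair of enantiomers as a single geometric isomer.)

An octahedron has six vertices in three trans pairs; every non-trans pair is cis.
Each bipy is bidentate and must span two cis positions.
Only one geometric arrangement is possible; it has no improper symmetry element, so it exists as a pair of enantiomers (2 stereoisomers).

1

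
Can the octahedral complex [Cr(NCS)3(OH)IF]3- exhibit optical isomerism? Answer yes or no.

The six octahedral sites form three mutually perpendicular trans pairs.
Working through the distinct placements yields 4 geometric isomers: NCS mer (3 arrangements); NCS fac (chiral).
One of these lacks any improper symmetry element and so occurs as an enantiomeric pair, giving 4 + 1 = 5 stereoisomers in total.

yes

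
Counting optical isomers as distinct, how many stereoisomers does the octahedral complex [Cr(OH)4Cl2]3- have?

2

In an octahedral complex each vertex has one trans partner and four cis neighbours.
Systematic placement gives 2 geometric isomers: Cl trans; Cl cis.
Each arrangement has an internal mirror plane or centre of symmetry, so none is chiral.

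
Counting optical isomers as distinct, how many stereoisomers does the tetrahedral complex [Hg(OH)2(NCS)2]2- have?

All four vertices of a tetrahedron are equivalent and mutually adjacent, so cis/trans isomerism cannot arise.
Only one geometric arrangement is possible.

1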